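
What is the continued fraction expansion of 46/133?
[0; 2, 1, 8, 5]

Euclidean algorithm steps:
46 = 0 × 133 + 46
133 = 2 × 46 + 41
46 = 1 × 41 + 5
41 = 8 × 5 + 1
5 = 5 × 1 + 0
Continued fraction: [0; 2, 1, 8, 5]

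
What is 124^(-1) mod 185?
94

gcd(124, 185) = 1, so the inverse exists.
Extended Euclidean algorithm on (185, 124):
185 = 1 × 124 + 61  ⟹  61 = (1)·185 + (-1)·124
124 = 2 × 61 + 2  ⟹  2 = (-2)·185 + (3)·124
61 = 30 × 2 + 1  ⟹  1 = (61)·185 + (-91)·124
So (-91)·124 ≡ 1 (mod 185), i.e. 124^(-1) ≡ -91 ≡ 94 (mod 185).
Check: 124 × 94 = 11656 ≡ 1 (mod 185)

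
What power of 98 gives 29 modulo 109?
98

Baby-step giant-step with step n = ⌈√109⌉ = 11.
Baby steps 98^j mod 109 (j:value) for j=0..10: 0:1, 1:98, 2:12, 3:86, 4:35, 5:51, 6:93, 7:67, 8:26, 9:41, 10:94.
Giant-step multiplier: 98^(-11) ≡ 98^(108-11) = 98^97 ≡ 37 (mod 109).
Giant steps γ_i = 29·37^i mod 109: γ_0=29, γ_1=92, γ_2=25, γ_3=53, γ_4=108, γ_5=72, γ_6=48, γ_7=32, γ_8=94 (in table at j=10).
x = i·n + j = 8·11 + 10 = 98.
Check: 98^98 ≡ 29 (mod 109).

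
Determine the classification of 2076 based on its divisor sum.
abundant

Proper divisors of 2076: sum = 1 + 2 + 3 + 4 + 6 + 12 + 173 + 346 + 519 + 692 + 1038 = 2796
Since 2796 > 2076, 2076 is abundant.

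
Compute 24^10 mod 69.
24

Repeated squaring. Binary of 10 = 1010.
24^1 ≡ 24 (mod 69); 24^2 ≡ 24 (mod 69); 24^4 ≡ 24 (mod 69); 24^8 ≡ 24 (mod 69)
24^10 = 24^2 × 24^8 ≡ 24 (mod 69)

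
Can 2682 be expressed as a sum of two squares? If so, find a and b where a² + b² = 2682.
9² + 51² (a=9, b=51)

Factorization: 2682 = 2 × 3^2 × 149
By Fermat: n is sum of two squares iff every prime p ≡ 3 (mod 4) appears to even power.
All primes ≡ 3 (mod 4) appear to even power.
Search a = 0, 1, 2, … for 2682 - a² a perfect square: first hit at a = 9: 2682 - 81 = 2601 = 51².
2682 = 9² + 51² = 81 + 2601 ✓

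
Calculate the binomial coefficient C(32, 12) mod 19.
13

Using Lucas' theorem:
Write n=32 and k=12 in base 19:
n in base 19: [1, 13]
k in base 19: [0, 12]
C(32,12) mod 19 = ∏ C(n_i, k_i) mod 19
Digit binomials (mod 19): C(1,0) = 1; C(13,12) = 13
Product: 1 × 13 = 13 ≡ 13 (mod 19)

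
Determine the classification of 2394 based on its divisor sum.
abundant

Proper divisors of 2394: sum = 1 + 2 + 3 + 6 + 7 + 9 + 14 + 18 + ... + 342 + 399 + 798 + 1197 (23 divisors) = 3846
Since 3846 > 2394, 2394 is abundant.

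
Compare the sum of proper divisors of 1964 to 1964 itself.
deficient

Proper divisors of 1964: sum = 1 + 2 + 4 + 491 + 982 = 1480
Since 1480 < 1964, 1964 is deficient.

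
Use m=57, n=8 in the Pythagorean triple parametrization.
(3185, 912, 3313)

Euclid's formula: a = m² - n², b = 2mn, c = m² + n²
m = 57, n = 8
a = 57² - 8² = 3249 - 64 = 3185
b = 2 × 57 × 8 = 912
c = 57² + 8² = 3249 + 64 = 3313
Verification: 3185² + 912² = 10144225 + 831744 = 10975969 = 3313² ✓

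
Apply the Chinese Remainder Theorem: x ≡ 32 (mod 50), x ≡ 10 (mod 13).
582

Using Chinese Remainder Theorem:
M = 50 × 13 = 650
M1 = 13, M2 = 50
y1 = 13^(-1) mod 50 = 27
y2 = 50^(-1) mod 13 = 6
x = (32×13×27 + 10×50×6) mod 650 = 582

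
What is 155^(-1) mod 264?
155

gcd(155, 264) = 1, so the inverse exists.
Extended Euclidean algorithm on (264, 155):
264 = 1 × 155 + 109  ⟹  109 = (1)·264 + (-1)·155
155 = 1 × 109 + 46  ⟹  46 = (-1)·264 + (2)·155
109 = 2 × 46 + 17  ⟹  17 = (3)·264 + (-5)·155
46 = 2 × 17 + 12  ⟹  12 = (-7)·264 + (12)·155
17 = 1 × 12 + 5  ⟹  5 = (10)·264 + (-17)·155
12 = 2 × 5 + 2  ⟹  2 = (-27)·264 + (46)·155
5 = 2 × 2 + 1  ⟹  1 = (64)·264 + (-109)·155
So (-109)·155 ≡ 1 (mod 264), i.e. 155^(-1) ≡ -109 ≡ 155 (mod 264).
Check: 155 × 155 = 24025 ≡ 1 (mod 264)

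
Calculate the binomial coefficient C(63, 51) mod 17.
1

Using Lucas' theorem:
Write n=63 and k=51 in base 17:
n in base 17: [3, 12]
k in base 17: [3, 0]
C(63,51) mod 17 = ∏ C(n_i, k_i) mod 17
Digit binomials (mod 17): C(3,3) = 1; C(12,0) = 1
Product: 1 × 1 = 1 ≡ 1 (mod 17)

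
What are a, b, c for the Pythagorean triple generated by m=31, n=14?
(765, 868, 1157)

Euclid's formula: a = m² - n², b = 2mn, c = m² + n²
m = 31, n = 14
a = 31² - 14² = 961 - 196 = 765
b = 2 × 31 × 14 = 868
c = 31² + 14² = 961 + 196 = 1157
Verification: 765² + 868² = 585225 + 753424 = 1338649 = 1157² ✓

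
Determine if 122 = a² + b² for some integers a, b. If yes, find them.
1² + 11² (a=1, b=11)

Factorization: 122 = 2 × 61
By Fermat: n is sum of two squares iff every prime p ≡ 3 (mod 4) appears to even power.
All primes ≡ 3 (mod 4) appear to even power.
Search a = 0, 1, 2, … for 122 - a² a perfect square: first hit at a = 1: 122 - 1 = 121 = 11².
122 = 1² + 11² = 1 + 121 ✓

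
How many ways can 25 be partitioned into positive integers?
1958

p(n) counts ways to write n as a sum of positive integers (order ignored).
Euler's pentagonal recurrence: p(k) = p(k-1) + p(k-2) - p(k-5) - p(k-7) + p(k-12) + p(k-15) - ... (offsets j(3j∓1)/2, signs ++--, p(0)=1, p(<0)=0).
DP table for k = 0..24: p(0)=1, p(1)=1, p(2)=2, p(3)=3, p(4)=5, p(5)=7, p(6)=11, p(7)=15, p(8)=22, p(9)=30, p(10)=42, p(11)=56, p(12)=77, p(13)=101, p(14)=135, p(15)=176, p(16)=231, p(17)=297, p(18)=385, p(19)=490, p(20)=627, p(21)=792, p(22)=1002, p(23)=1255, p(24)=1575.
Final step: p(25) = p(24) + p(23) - p(20) - p(18) + p(13) + p(10) - p(3)
= 1575 + 1255 - 627 - 385 + 101 + 42 - 3
= 1958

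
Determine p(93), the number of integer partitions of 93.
82010177

p(n) counts ways to write n as a sum of positive integers (order ignored).
Euler's pentagonal recurrence: p(k) = p(k-1) + p(k-2) - p(k-5) - p(k-7) + p(k-12) + p(k-15) - ... (offsets j(3j∓1)/2, signs ++--, p(0)=1, p(<0)=0).
DP table for k = 0..92: p(0)=1, p(1)=1, p(2)=2, p(3)=3, p(4)=5, p(5)=7, p(6)=11, p(7)=15, p(8)=22, p(9)=30, p(10)=42, p(11)=56, p(12)=77, p(13)=101, p(14)=135, p(15)=176, p(16)=231, p(17)=297, p(18)=385, p(19)=490, p(20)=627, p(21)=792, p(22)=1002, p(23)=1255, p(24)=1575, p(25)=1958, p(26)=2436, p(27)=3010, p(28)=3718, p(29)=4565, p(30)=5604, p(31)=6842, p(32)=8349, p(33)=10143, p(34)=12310, p(35)=14883, p(36)=17977, p(37)=21637, p(38)=26015, p(39)=31185, p(40)=37338, p(41)=44583, p(42)=53174, p(43)=63261, p(44)=75175, p(45)=89134, p(46)=105558, p(47)=124754, p(48)=147273, p(49)=173525, p(50)=204226, p(51)=239943, p(52)=281589, p(53)=329931, p(54)=386155, p(55)=451276, p(56)=526823, p(57)=614154, p(58)=715220, p(59)=831820, p(60)=966467, p(61)=1121505, p(62)=1300156, p(63)=1505499, p(64)=1741630, p(65)=2012558, p(66)=2323520, p(67)=2679689, p(68)=3087735, p(69)=3554345, p(70)=4087968, p(71)=4697205, p(72)=5392783, p(73)=6185689, p(74)=7089500, p(75)=8118264, p(76)=9289091, p(77)=10619863, p(78)=12132164, p(79)=13848650, p(80)=15796476, p(81)=18004327, p(82)=20506255, p(83)=23338469, p(84)=26543660, p(85)=30167357, p(86)=34262962, p(87)=38887673, p(88)=44108109, p(89)=49995925, p(90)=56634173, p(91)=64112359, p(92)=72533807.
Final step: p(93) = p(92) + p(91) - p(88) - p(86) + p(81) + p(78) - p(71) - p(67) + p(58) + p(53) - p(42) - p(36) + p(23) + p(16) - p(1)
= 72533807 + 64112359 - 44108109 - 34262962 + 18004327 + 12132164 - 4697205 - 2679689 + 715220 + 329931 - 53174 - 17977 + 1255 + 231 - 1
= 82010177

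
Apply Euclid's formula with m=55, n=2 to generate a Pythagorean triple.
(3021, 220, 3029)

Euclid's formula: a = m² - n², b = 2mn, c = m² + n²
m = 55, n = 2
a = 55² - 2² = 3025 - 4 = 3021
b = 2 × 55 × 2 = 220
c = 55² + 2² = 3025 + 4 = 3029
Verification: 3021² + 220² = 9126441 + 48400 = 9174841 = 3029² ✓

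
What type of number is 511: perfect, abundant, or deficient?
deficient

Proper divisors of 511: sum = 1 + 7 + 73 = 81
Since 81 < 511, 511 is deficient.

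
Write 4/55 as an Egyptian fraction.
1/14 + 1/770

Greedy algorithm:
4/55: ceiling(55/4) = 14, use 1/14
1/770: ceiling(770/1) = 770, use 1/770
Result: 4/55 = 1/14 + 1/770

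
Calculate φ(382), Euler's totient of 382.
190

382 = 2 × 191
φ(n) = n × ∏(1 - 1/p) for each prime p dividing n
φ(382) = 382 × (1 - 1/2) × (1 - 1/191) = 190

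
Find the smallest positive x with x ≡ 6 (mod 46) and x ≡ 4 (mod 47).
98

Using Chinese Remainder Theorem:
M = 46 × 47 = 2162
M1 = 47, M2 = 46
y1 = 47^(-1) mod 46 = 1
y2 = 46^(-1) mod 47 = 46
x = (6×47×1 + 4×46×46) mod 2162 = 98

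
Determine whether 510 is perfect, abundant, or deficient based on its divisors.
abundant

Proper divisors of 510: sum = 1 + 2 + 3 + 5 + 6 + 10 + 15 + 17 + 30 + 34 + 51 + 85 + 102 + 170 + 255 = 786
Since 786 > 510, 510 is abundant.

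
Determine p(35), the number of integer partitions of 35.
14883

p(n) counts ways to write n as a sum of positive integers (order ignored).
Euler's pentagonal recurrence: p(k) = p(k-1) + p(k-2) - p(k-5) - p(k-7) + p(k-12) + p(k-15) - ... (offsets j(3j∓1)/2, signs ++--, p(0)=1, p(<0)=0).
DP table for k = 0..34: p(0)=1, p(1)=1, p(2)=2, p(3)=3, p(4)=5, p(5)=7, p(6)=11, p(7)=15, p(8)=22, p(9)=30, p(10)=42, p(11)=56, p(12)=77, p(13)=101, p(14)=135, p(15)=176, p(16)=231, p(17)=297, p(18)=385, p(19)=490, p(20)=627, p(21)=792, p(22)=1002, p(23)=1255, p(24)=1575, p(25)=1958, p(26)=2436, p(27)=3010, p(28)=3718, p(29)=4565, p(30)=5604, p(31)=6842, p(32)=8349, p(33)=10143, p(34)=12310.
Final step: p(35) = p(34) + p(33) - p(30) - p(28) + p(23) + p(20) - p(13) - p(9) + p(0)
= 12310 + 10143 - 5604 - 3718 + 1255 + 627 - 101 - 30 + 1
= 14883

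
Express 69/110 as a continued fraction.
[0; 1, 1, 1, 2, 6, 2]

Euclidean algorithm steps:
69 = 0 × 110 + 69
110 = 1 × 69 + 41
69 = 1 × 41 + 28
41 = 1 × 28 + 13
28 = 2 × 13 + 2
13 = 6 × 2 + 1
2 = 2 × 1 + 0
Continued fraction: [0; 1, 1, 1, 2, 6, 2]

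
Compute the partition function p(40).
37338

p(n) counts ways to write n as a sum of positive integers (order ignored).
Euler's pentagonal recurrence: p(k) = p(k-1) + p(k-2) - p(k-5) - p(k-7) + p(k-12) + p(k-15) - ... (offsets j(3j∓1)/2, signs ++--, p(0)=1, p(<0)=0).
DP table for k = 0..39: p(0)=1, p(1)=1, p(2)=2, p(3)=3, p(4)=5, p(5)=7, p(6)=11, p(7)=15, p(8)=22, p(9)=30, p(10)=42, p(11)=56, p(12)=77, p(13)=101, p(14)=135, p(15)=176, p(16)=231, p(17)=297, p(18)=385, p(19)=490, p(20)=627, p(21)=792, p(22)=1002, p(23)=1255, p(24)=1575, p(25)=1958, p(26)=2436, p(27)=3010, p(28)=3718, p(29)=4565, p(30)=5604, p(31)=6842, p(32)=8349, p(33)=10143, p(34)=12310, p(35)=14883, p(36)=17977, p(37)=21637, p(38)=26015, p(39)=31185.
Final step: p(40) = p(39) + p(38) - p(35) - p(33) + p(28) + p(25) - p(18) - p(14) + p(5) + p(0)
= 31185 + 26015 - 14883 - 10143 + 3718 + 1958 - 385 - 135 + 7 + 1
= 37338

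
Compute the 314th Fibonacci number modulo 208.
177

Matrix identity: Q^n = [[F_(n+1), F_n], [F_n, F_(n-1)]] with Q = [[1,1],[1,0]].
n = 314 = 100111010₂. Square-and-multiply, entries mod 208:
Q^1 = [[1,1],[1,0]]
Q^2 = (Q^1)² = [[2,1],[1,1]]
Q^4 = (Q^2)² = [[5,3],[3,2]]
Q^9 = (Q^4)²·Q = [[55,34],[34,21]]
Q^19 = (Q^9)²·Q = [[109,21],[21,88]]
Q^39 = (Q^19)²·Q = [[27,50],[50,185]]
Q^78 = (Q^39)² = [[109,200],[200,117]]
Q^157 = (Q^78)²·Q = [[153,89],[89,64]]
Q^314 = (Q^157)² = [[130,177],[177,161]]
F_314 mod 208 = Q^314[0][1] = 177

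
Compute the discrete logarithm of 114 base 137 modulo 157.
23

Baby-step giant-step with step n = ⌈√157⌉ = 13.
Baby steps 137^j mod 157 (j:value) for j=0..12: 0:1, 1:137, 2:86, 3:7, 4:17, 5:131, 6:49, 7:119, 8:132, 9:29, 10:48, 11:139, 12:46.
Giant-step multiplier: 137^(-13) ≡ 137^(156-13) = 137^143 ≡ 50 (mod 157).
Giant steps γ_i = 114·50^i mod 157: γ_0=114, γ_1=48 (in table at j=10).
x = i·n + j = 1·13 + 10 = 23.
Check: 137^23 ≡ 114 (mod 157).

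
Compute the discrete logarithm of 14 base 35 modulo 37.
15

Baby-step giant-step with step n = ⌈√37⌉ = 7.
Baby steps 35^j mod 37 (j:value) for j=0..6: 0:1, 1:35, 2:4, 3:29, 4:16, 5:5, 6:27.
Giant-step multiplier: 35^(-7) ≡ 35^(36-7) = 35^29 ≡ 13 (mod 37).
Giant steps γ_i = 14·13^i mod 37: γ_0=14, γ_1=34, γ_2=35 (in table at j=1).
x = i·n + j = 2·7 + 1 = 15.
Check: 35^15 ≡ 14 (mod 37).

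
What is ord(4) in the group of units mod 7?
3

7 is prime, so ord(4) divides φ(7) = 6.
Divisors of 6: 1, 2, 3, 6.
Repeated squaring: 4^1 ≡ 4, 4^2 ≡ 2, 4^4 ≡ 4 (mod 7).
Test 4^d mod 7 for each divisor d in increasing order:
4^1 ≡ 4
4^2 ≡ 2
4^3 = 4^2·4^1 ≡ 1  ← first divisor giving 1
The order is 3.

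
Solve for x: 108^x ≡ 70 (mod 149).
145

Baby-step giant-step with step n = ⌈√149⌉ = 13.
Baby steps 108^j mod 149 (j:value) for j=0..12: 0:1, 1:108, 2:42, 3:66, 4:125, 5:90, 6:35, 7:55, 8:129, 9:75, 10:54, 11:21, 12:33.
Giant-step multiplier: 108^(-13) ≡ 108^(148-13) = 108^135 ≡ 62 (mod 149).
Giant steps γ_i = 70·62^i mod 149: γ_0=70, γ_1=19, γ_2=135, γ_3=26, γ_4=122, γ_5=114, γ_6=65, γ_7=7, γ_8=136, γ_9=88, γ_10=92, γ_11=42 (in table at j=2).
x = i·n + j = 11·13 + 2 = 145.
Check: 108^145 ≡ 70 (mod 149).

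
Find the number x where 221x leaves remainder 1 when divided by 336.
149

gcd(221, 336) = 1, so the inverse exists.
Extended Euclidean algorithm on (336, 221):
336 = 1 × 221 + 115  ⟹  115 = (1)·336 + (-1)·221
221 = 1 × 115 + 106  ⟹  106 = (-1)·336 + (2)·221
115 = 1 × 106 + 9  ⟹  9 = (2)·336 + (-3)·221
106 = 11 × 9 + 7  ⟹  7 = (-23)·336 + (35)·221
9 = 1 × 7 + 2  ⟹  2 = (25)·336 + (-38)·221
7 = 3 × 2 + 1  ⟹  1 = (-98)·336 + (149)·221
So (149)·221 ≡ 1 (mod 336), i.e. 221^(-1) ≡ 149 (mod 336).
Check: 221 × 149 = 32929 ≡ 1 (mod 336)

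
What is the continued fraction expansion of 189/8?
[23; 1, 1, 1, 2]

Euclidean algorithm steps:
189 = 23 × 8 + 5
8 = 1 × 5 + 3
5 = 1 × 3 + 2
3 = 1 × 2 + 1
2 = 2 × 1 + 0
Continued fraction: [23; 1, 1, 1, 2]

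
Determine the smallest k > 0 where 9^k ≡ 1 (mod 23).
11

23 is prime, so ord(9) divides φ(23) = 22.
Divisors of 22: 1, 2, 11, 22.
Repeated squaring: 9^1 ≡ 9, 9^2 ≡ 12, 9^4 ≡ 6, 9^8 ≡ 13, 9^16 ≡ 8 (mod 23).
Test 9^d mod 23 for each divisor d in increasing order:
9^1 ≡ 9
9^2 ≡ 12
9^11 = 9^8·9^2·9^1 ≡ 1  ← first divisor giving 1
The order is 11.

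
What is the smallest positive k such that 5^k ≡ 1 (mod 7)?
6

7 is prime, so ord(5) divides φ(7) = 6.
Divisors of 6: 1, 2, 3, 6.
Repeated squaring: 5^1 ≡ 5, 5^2 ≡ 4, 5^4 ≡ 2 (mod 7).
Test 5^d mod 7 for each divisor d in increasing order:
5^1 ≡ 5
5^2 ≡ 4
5^3 = 5^2·5^1 ≡ 6
5^6 = 5^4·5^2 ≡ 1  ← first divisor giving 1
The order is 6.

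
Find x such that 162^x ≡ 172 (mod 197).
188

Baby-step giant-step with step n = ⌈√197⌉ = 15.
Baby steps 162^j mod 197 (j:value) for j=0..14: 0:1, 1:162, 2:43, 3:71, 4:76, 5:98, 6:116, 7:77, 8:63, 9:159, 10:148, 11:139, 12:60, 13:67, 14:19.
Giant-step multiplier: 162^(-15) ≡ 162^(196-15) = 162^181 ≡ 189 (mod 197).
Giant steps γ_i = 172·189^i mod 197: γ_0=172, γ_1=3, γ_2=173, γ_3=192, γ_4=40, γ_5=74, γ_6=196, γ_7=8, γ_8=133, γ_9=118, γ_10=41, γ_11=66, γ_12=63 (in table at j=8).
x = i·n + j = 12·15 + 8 = 188.
Check: 162^188 ≡ 172 (mod 197).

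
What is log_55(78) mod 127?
97

Baby-step giant-step with step n = ⌈√127⌉ = 12.
Baby steps 55^j mod 127 (j:value) for j=0..11: 0:1, 1:55, 2:104, 3:5, 4:21, 5:12, 6:25, 7:105, 8:60, 9:125, 10:17, 11:46.
Giant-step multiplier: 55^(-12) ≡ 55^(126-12) = 55^114 ≡ 38 (mod 127).
Giant steps γ_i = 78·38^i mod 127: γ_0=78, γ_1=43, γ_2=110, γ_3=116, γ_4=90, γ_5=118, γ_6=39, γ_7=85, γ_8=55 (in table at j=1).
x = i·n + j = 8·12 + 1 = 97.
Check: 55^97 ≡ 78 (mod 127).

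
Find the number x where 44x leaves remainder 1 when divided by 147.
137

gcd(44, 147) = 1, so the inverse exists.
Extended Euclidean algorithm on (147, 44):
147 = 3 × 44 + 15  ⟹  15 = (1)·147 + (-3)·44
44 = 2 × 15 + 14  ⟹  14 = (-2)·147 + (7)·44
15 = 1 × 14 + 1  ⟹  1 = (3)·147 + (-10)·44
So (-10)·44 ≡ 1 (mod 147), i.e. 44^(-1) ≡ -10 ≡ 137 (mod 147).
Check: 44 × 137 = 6028 ≡ 1 (mod 147)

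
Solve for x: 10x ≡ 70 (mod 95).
x ≡ 7 (mod 19)

gcd(10, 95) = 5, which divides 70, so solutions exist.
Divide through by 5: 2x ≡ 14 (mod 19).
Find 2^(-1) mod 19 by the extended Euclidean algorithm:
19 = 9 × 2 + 1  ⟹  1 = (1)·19 + (-9)·2
So (-9)·2 ≡ 1 (mod 19), i.e. 2^(-1) ≡ -9 ≡ 10 (mod 19).
x ≡ 10 × 14 = 140 ≡ 7 (mod 19).
Check: 10 × 7 = 70 ≡ 70 (mod 95).
x ≡ 7 (mod 19), giving 5 solutions mod 95.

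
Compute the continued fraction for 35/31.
[1; 7, 1, 3]

Euclidean algorithm steps:
35 = 1 × 31 + 4
31 = 7 × 4 + 3
4 = 1 × 3 + 1
3 = 3 × 1 + 0
Continued fraction: [1; 7, 1, 3]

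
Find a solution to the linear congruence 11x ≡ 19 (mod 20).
x ≡ 9 (mod 20)

gcd(11, 20) = 1, which divides 19, so solutions exist.
Find 11^(-1) mod 20 by the extended Euclidean algorithm:
20 = 1 × 11 + 9  ⟹  9 = (1)·20 + (-1)·11
11 = 1 × 9 + 2  ⟹  2 = (-1)·20 + (2)·11
9 = 4 × 2 + 1  ⟹  1 = (5)·20 + (-9)·11
So (-9)·11 ≡ 1 (mod 20), i.e. 11^(-1) ≡ -9 ≡ 11 (mod 20).
x ≡ 11 × 19 = 209 ≡ 9 (mod 20).
Check: 11 × 9 = 99 ≡ 19 (mod 20).
Unique solution: x ≡ 9 (mod 20)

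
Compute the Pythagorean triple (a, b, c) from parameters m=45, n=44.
(89, 3960, 3961)

Euclid's formula: a = m² - n², b = 2mn, c = m² + n²
m = 45, n = 44
a = 45² - 44² = 2025 - 1936 = 89
b = 2 × 45 × 44 = 3960
c = 45² + 44² = 2025 + 1936 = 3961
Verification: 89² + 3960² = 7921 + 15681600 = 15689521 = 3961² ✓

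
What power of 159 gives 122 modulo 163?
161

Baby-step giant-step with step n = ⌈√163⌉ = 13.
Baby steps 159^j mod 163 (j:value) for j=0..12: 0:1, 1:159, 2:16, 3:99, 4:93, 5:117, 6:21, 7:79, 8:10, 9:123, 10:160, 11:12, 12:115.
Giant-step multiplier: 159^(-13) ≡ 159^(162-13) = 159^149 ≡ 45 (mod 163).
Giant steps γ_i = 122·45^i mod 163: γ_0=122, γ_1=111, γ_2=105, γ_3=161, γ_4=73, γ_5=25, γ_6=147, γ_7=95, γ_8=37, γ_9=35, γ_10=108, γ_11=133, γ_12=117 (in table at j=5).
x = i·n + j = 12·13 + 5 = 161.
Check: 159^161 ≡ 122 (mod 163).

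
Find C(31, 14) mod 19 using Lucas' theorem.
0

Using Lucas' theorem:
Write n=31 and k=14 in base 19:
n in base 19: [1, 12]
k in base 19: [0, 14]
C(31,14) mod 19 = ∏ C(n_i, k_i) mod 19
Digit binomials (mod 19): C(1,0) = 1; C(12,14) = 0 (k_i > n_i)
Product: 1 × 0 = 0 ≡ 0 (mod 19)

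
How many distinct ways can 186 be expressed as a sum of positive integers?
1171432692373

p(n) counts ways to write n as a sum of positive integers (order ignored).
Euler's pentagonal recurrence: p(k) = p(k-1) + p(k-2) - p(k-5) - p(k-7) + p(k-12) + p(k-15) - ... (offsets j(3j∓1)/2, signs ++--, p(0)=1, p(<0)=0).
DP table for k = 0..185: p(0)=1, p(1)=1, p(2)=2, p(3)=3, p(4)=5, p(5)=7, p(6)=11, p(7)=15, p(8)=22, p(9)=30, p(10)=42, p(11)=56, p(12)=77, p(13)=101, p(14)=135, p(15)=176, p(16)=231, p(17)=297, p(18)=385, p(19)=490, p(20)=627, p(21)=792, p(22)=1002, p(23)=1255, p(24)=1575, p(25)=1958, p(26)=2436, p(27)=3010, p(28)=3718, p(29)=4565, p(30)=5604, p(31)=6842, p(32)=8349, p(33)=10143, p(34)=12310, p(35)=14883, p(36)=17977, p(37)=21637, p(38)=26015, p(39)=31185, p(40)=37338, p(41)=44583, p(42)=53174, p(43)=63261, p(44)=75175, p(45)=89134, p(46)=105558, p(47)=124754, p(48)=147273, p(49)=173525, p(50)=204226, p(51)=239943, p(52)=281589, p(53)=329931, p(54)=386155, p(55)=451276, p(56)=526823, p(57)=614154, p(58)=715220, p(59)=831820, p(60)=966467, p(61)=1121505, p(62)=1300156, p(63)=1505499, p(64)=1741630, p(65)=2012558, p(66)=2323520, p(67)=2679689, p(68)=3087735, p(69)=3554345, p(70)=4087968, p(71)=4697205, p(72)=5392783, p(73)=6185689, p(74)=7089500, p(75)=8118264, p(76)=9289091, p(77)=10619863, p(78)=12132164, p(79)=13848650, p(80)=15796476, p(81)=18004327, p(82)=20506255, p(83)=23338469, p(84)=26543660, p(85)=30167357, p(86)=34262962, p(87)=38887673, p(88)=44108109, p(89)=49995925, p(90)=56634173, p(91)=64112359, p(92)=72533807, p(93)=82010177, p(94)=92669720, p(95)=104651419, p(96)=118114304, p(97)=133230930, p(98)=150198136, p(99)=169229875, p(100)=190569292, p(101)=214481126, p(102)=241265379, p(103)=271248950, p(104)=304801365, p(105)=342325709, p(106)=384276336, p(107)=431149389, p(108)=483502844, p(109)=541946240, p(110)=607163746, p(111)=679903203, p(112)=761002156, p(113)=851376628, p(114)=952050665, p(115)=1064144451, p(116)=1188908248, p(117)=1327710076, p(118)=1482074143, p(119)=1653668665, p(120)=1844349560, p(121)=2056148051, p(122)=2291320912, p(123)=2552338241, p(124)=2841940500, p(125)=3163127352, p(126)=3519222692, p(127)=3913864295, p(128)=4351078600, p(129)=4835271870, p(130)=5371315400, p(131)=5964539504, p(132)=6620830889, p(133)=7346629512, p(134)=8149040695, p(135)=9035836076, p(136)=10015581680, p(137)=11097645016, p(138)=12292341831, p(139)=13610949895, p(140)=15065878135, p(141)=16670689208, p(142)=18440293320, p(143)=20390982757, p(144)=22540654445, p(145)=24908858009, p(146)=27517052599, p(147)=30388671978, p(148)=33549419497, p(149)=37027355200, p(150)=40853235313, p(151)=45060624582, p(152)=49686288421, p(153)=54770336324, p(154)=60356673280, p(155)=66493182097, p(156)=73232243759, p(157)=80630964769, p(158)=88751778802, p(159)=97662728555, p(160)=107438159466, p(161)=118159068427, p(162)=129913904637, p(163)=142798995930, p(164)=156919475295, p(165)=172389800255, p(166)=189334822579, p(167)=207890420102, p(168)=228204732751, p(169)=250438925115, p(170)=274768617130, p(171)=301384802048, p(172)=330495499613, p(173)=362326859895, p(174)=397125074750, p(175)=435157697830, p(176)=476715857290, p(177)=522115831195, p(178)=571701605655, p(179)=625846753120, p(180)=684957390936, p(181)=749474411781, p(182)=819876908323, p(183)=896684817527, p(184)=980462880430, p(185)=1071823774337.
Final step: p(186) = p(185) + p(184) - p(181) - p(179) + p(174) + p(171) - p(164) - p(160) + p(151) + p(146) - p(135) - p(129) + p(116) + p(109) - p(94) - p(86) + p(69) + p(60) - p(41) - p(31) + p(10)
= 1071823774337 + 980462880430 - 749474411781 - 625846753120 + 397125074750 + 301384802048 - 156919475295 - 107438159466 + 45060624582 + 27517052599 - 9035836076 - 4835271870 + 1188908248 + 541946240 - 92669720 - 34262962 + 3554345 + 966467 - 44583 - 6842 + 42
= 1171432692373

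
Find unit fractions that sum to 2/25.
1/13 + 1/325

Greedy algorithm:
2/25: ceiling(25/2) = 13, use 1/13
1/325: ceiling(325/1) = 325, use 1/325
Result: 2/25 = 1/13 + 1/325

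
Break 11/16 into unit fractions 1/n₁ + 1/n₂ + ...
1/2 + 1/6 + 1/48

Greedy algorithm:
11/16: ceiling(16/11) = 2, use 1/2
3/16: ceiling(16/3) = 6, use 1/6
1/48: ceiling(48/1) = 48, use 1/48
Result: 11/16 = 1/2 + 1/6 + 1/48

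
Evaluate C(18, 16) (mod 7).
6

Using Lucas' theorem:
Write n=18 and k=16 in base 7:
n in base 7: [2, 4]
k in base 7: [2, 2]
C(18,16) mod 7 = ∏ C(n_i, k_i) mod 7
Digit binomials (mod 7): C(2,2) = 1; C(4,2) = 6
Product: 1 × 6 = 6 ≡ 6 (mod 7)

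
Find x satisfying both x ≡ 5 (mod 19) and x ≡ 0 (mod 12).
24

Using Chinese Remainder Theorem:
M = 19 × 12 = 228
M1 = 12, M2 = 19
y1 = 12^(-1) mod 19 = 8
y2 = 19^(-1) mod 12 = 7
x = (5×12×8 + 0×19×7) mod 228 = 24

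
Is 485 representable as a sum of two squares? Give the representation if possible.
1² + 22² (a=1, b=22)

Factorization: 485 = 5 × 97
By Fermat: n is sum of two squares iff every prime p ≡ 3 (mod 4) appears to even power.
All primes ≡ 3 (mod 4) appear to even power.
Search a = 0, 1, 2, … for 485 - a² a perfect square: first hit at a = 1: 485 - 1 = 484 = 22².
485 = 1² + 22² = 1 + 484 ✓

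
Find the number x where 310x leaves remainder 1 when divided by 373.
148

gcd(310, 373) = 1, so the inverse exists.
Extended Euclidean algorithm on (373, 310):
373 = 1 × 310 + 63  ⟹  63 = (1)·373 + (-1)·310
310 = 4 × 63 + 58  ⟹  58 = (-4)·373 + (5)·310
63 = 1 × 58 + 5  ⟹  5 = (5)·373 + (-6)·310
58 = 11 × 5 + 3  ⟹  3 = (-59)·373 + (71)·310
5 = 1 × 3 + 2  ⟹  2 = (64)·373 + (-77)·310
3 = 1 × 2 + 1  ⟹  1 = (-123)·373 + (148)·310
So (148)·310 ≡ 1 (mod 373), i.e. 310^(-1) ≡ 148 (mod 373).
Check: 310 × 148 = 45880 ≡ 1 (mod 373)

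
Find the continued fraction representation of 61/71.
[0; 1, 6, 10]

Euclidean algorithm steps:
61 = 0 × 71 + 61
71 = 1 × 61 + 10
61 = 6 × 10 + 1
10 = 10 × 1 + 0
Continued fraction: [0; 1, 6, 10]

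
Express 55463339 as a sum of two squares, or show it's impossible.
Not possible

Factorization: 55463339 = 83^3 × 97
By Fermat: n is sum of two squares iff every prime p ≡ 3 (mod 4) appears to even power.
Prime(s) ≡ 3 (mod 4) with odd exponent: [(83, 3)]
Therefore 55463339 cannot be expressed as a² + b².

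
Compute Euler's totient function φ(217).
180

217 = 7 × 31
φ(n) = n × ∏(1 - 1/p) for each prime p dividing n
φ(217) = 217 × (1 - 1/7) × (1 - 1/31) = 180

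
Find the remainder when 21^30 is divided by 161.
49

Repeated squaring. Binary of 30 = 11110.
21^1 ≡ 21 (mod 161); 21^2 ≡ 119 (mod 161); 21^4 ≡ 154 (mod 161); 21^8 ≡ 49 (mod 161); 21^16 ≡ 147 (mod 161)
21^30 = 21^2 × 21^4 × 21^8 × 21^16 ≡ 49 (mod 161)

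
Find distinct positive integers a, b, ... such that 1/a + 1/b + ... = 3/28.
1/10 + 1/140

Greedy algorithm:
3/28: ceiling(28/3) = 10, use 1/10
1/140: ceiling(140/1) = 140, use 1/140
Result: 3/28 = 1/10 + 1/140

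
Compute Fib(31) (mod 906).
859

Matrix identity: Q^n = [[F_(n+1), F_n], [F_n, F_(n-1)]] with Q = [[1,1],[1,0]].
n = 31 = 11111₂. Square-and-multiply, entries mod 906:
Q^1 = [[1,1],[1,0]]
Q^3 = (Q^1)²·Q = [[3,2],[2,1]]
Q^7 = (Q^3)²·Q = [[21,13],[13,8]]
Q^15 = (Q^7)²·Q = [[81,610],[610,377]]
Q^31 = (Q^15)²·Q = [[285,859],[859,332]]
F_31 mod 906 = Q^31[0][1] = 859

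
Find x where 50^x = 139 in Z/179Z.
112

Baby-step giant-step with step n = ⌈√179⌉ = 14.
Baby steps 50^j mod 179 (j:value) for j=0..13: 0:1, 1:50, 2:173, 3:58, 4:36, 5:10, 6:142, 7:119, 8:43, 9:2, 10:100, 11:167, 12:116, 13:72.
Giant-step multiplier: 50^(-14) ≡ 50^(178-14) = 50^164 ≡ 9 (mod 179).
Giant steps γ_i = 139·9^i mod 179: γ_0=139, γ_1=177, γ_2=161, γ_3=17, γ_4=153, γ_5=124, γ_6=42, γ_7=20, γ_8=1 (in table at j=0).
x = i·n + j = 8·14 + 0 = 112.
Check: 50^112 ≡ 139 (mod 179).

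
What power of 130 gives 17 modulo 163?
129

Baby-step giant-step with step n = ⌈√163⌉ = 13.
Baby steps 130^j mod 163 (j:value) for j=0..12: 0:1, 1:130, 2:111, 3:86, 4:96, 5:92, 6:61, 7:106, 8:88, 9:30, 10:151, 11:70, 12:135.
Giant-step multiplier: 130^(-13) ≡ 130^(162-13) = 130^149 ≡ 3 (mod 163).
Giant steps γ_i = 17·3^i mod 163: γ_0=17, γ_1=51, γ_2=153, γ_3=133, γ_4=73, γ_5=56, γ_6=5, γ_7=15, γ_8=45, γ_9=135 (in table at j=12).
x = i·n + j = 9·13 + 12 = 129.
Check: 130^129 ≡ 17 (mod 163).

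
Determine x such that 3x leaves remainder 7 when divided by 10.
x ≡ 9 (mod 10)

gcd(3, 10) = 1, which divides 7, so solutions exist.
Find 3^(-1) mod 10 by the extended Euclidean algorithm:
10 = 3 × 3 + 1  ⟹  1 = (1)·10 + (-3)·3
So (-3)·3 ≡ 1 (mod 10), i.e. 3^(-1) ≡ -3 ≡ 7 (mod 10).
x ≡ 7 × 7 = 49 ≡ 9 (mod 10).
Check: 3 × 9 = 27 ≡ 7 (mod 10).
Unique solution: x ≡ 9 (mod 10)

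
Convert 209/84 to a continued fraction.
[2; 2, 20, 2]

Euclidean algorithm steps:
209 = 2 × 84 + 41
84 = 2 × 41 + 2
41 = 20 × 2 + 1
2 = 2 × 1 + 0
Continued fraction: [2; 2, 20, 2]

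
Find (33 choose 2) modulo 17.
1

Using Lucas' theorem:
Write n=33 and k=2 in base 17:
n in base 17: [1, 16]
k in base 17: [0, 2]
C(33,2) mod 17 = ∏ C(n_i, k_i) mod 17
Digit binomials (mod 17): C(1,0) = 1; C(16,2) = 120 ≡ 1
Product: 1 × 1 = 1 ≡ 1 (mod 17)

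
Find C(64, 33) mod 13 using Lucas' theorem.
7

Using Lucas' theorem:
Write n=64 and k=33 in base 13:
n in base 13: [4, 12]
k in base 13: [2, 7]
C(64,33) mod 13 = ∏ C(n_i, k_i) mod 13
Digit binomials (mod 13): C(4,2) = 6; C(12,7) = 792 ≡ 12
Product: 6 × 12 = 72 ≡ 7 (mod 13)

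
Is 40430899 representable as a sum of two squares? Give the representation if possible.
Not possible

Factorization: 40430899 = 37 × 103^3
By Fermat: n is sum of two squares iff every prime p ≡ 3 (mod 4) appears to even power.
Prime(s) ≡ 3 (mod 4) with odd exponent: [(103, 3)]
Therefore 40430899 cannot be expressed as a² + b².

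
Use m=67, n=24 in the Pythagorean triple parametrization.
(3913, 3216, 5065)

Euclid's formula: a = m² - n², b = 2mn, c = m² + n²
m = 67, n = 24
a = 67² - 24² = 4489 - 576 = 3913
b = 2 × 67 × 24 = 3216
c = 67² + 24² = 4489 + 576 = 5065
Verification: 3913² + 3216² = 15311569 + 10342656 = 25654225 = 5065² ✓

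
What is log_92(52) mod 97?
45

Baby-step giant-step with step n = ⌈√97⌉ = 10.
Baby steps 92^j mod 97 (j:value) for j=0..9: 0:1, 1:92, 2:25, 3:69, 4:43, 5:76, 6:8, 7:57, 8:6, 9:67.
Giant-step multiplier: 92^(-10) ≡ 92^(96-10) = 92^86 ≡ 11 (mod 97).
Giant steps γ_i = 52·11^i mod 97: γ_0=52, γ_1=87, γ_2=84, γ_3=51, γ_4=76 (in table at j=5).
x = i·n + j = 4·10 + 5 = 45.
Check: 92^45 ≡ 52 (mod 97).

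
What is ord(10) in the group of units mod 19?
18

19 is prime, so ord(10) divides φ(19) = 18.
Divisors of 18: 1, 2, 3, 6, 9, 18.
Repeated squaring: 10^1 ≡ 10, 10^2 ≡ 5, 10^4 ≡ 6, 10^8 ≡ 17, 10^16 ≡ 4 (mod 19).
Test 10^d mod 19 for each divisor d in increasing order:
10^1 ≡ 10
10^2 ≡ 5
10^3 = 10^2·10^1 ≡ 12
10^6 = 10^4·10^2 ≡ 11
10^9 = 10^8·10^1 ≡ 18
10^18 = 10^16·10^2 ≡ 1  ← first divisor giving 1
The order is 18.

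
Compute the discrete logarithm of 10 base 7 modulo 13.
2

Baby-step giant-step with step n = ⌈√13⌉ = 4.
Baby steps 7^j mod 13 (j:value) for j=0..3: 0:1, 1:7, 2:10, 3:5.
h = 10 is already in the table at j=2, so x = 2.
Check: 7^2 ≡ 10 (mod 13).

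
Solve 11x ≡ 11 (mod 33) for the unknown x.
x ≡ 1 (mod 3)

gcd(11, 33) = 11, which divides 11, so solutions exist.
Divide through by 11: x ≡ 1 (mod 3).
The coefficient of x is now 1, so x ≡ 1 (mod 3).
Check: 11 × 1 = 11 ≡ 11 (mod 33).
x ≡ 1 (mod 3), giving 11 solutions mod 33.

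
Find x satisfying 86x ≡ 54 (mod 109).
x ≡ 64 (mod 109)

gcd(86, 109) = 1, which divides 54, so solutions exist.
Find 86^(-1) mod 109 by the extended Euclidean algorithm:
109 = 1 × 86 + 23  ⟹  23 = (1)·109 + (-1)·86
86 = 3 × 23 + 17  ⟹  17 = (-3)·109 + (4)·86
23 = 1 × 17 + 6  ⟹  6 = (4)·109 + (-5)·86
17 = 2 × 6 + 5  ⟹  5 = (-11)·109 + (14)·86
6 = 1 × 5 + 1  ⟹  1 = (15)·109 + (-19)·86
So (-19)·86 ≡ 1 (mod 109), i.e. 86^(-1) ≡ -19 ≡ 90 (mod 109).
x ≡ 90 × 54 = 4860 ≡ 64 (mod 109).
Check: 86 × 64 = 5504 ≡ 54 (mod 109).
Unique solution: x ≡ 64 (mod 109)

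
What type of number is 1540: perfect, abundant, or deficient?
abundant

Proper divisors of 1540: sum = 1 + 2 + 4 + 5 + 7 + 10 + 11 + 14 + ... + 220 + 308 + 385 + 770 (23 divisors) = 2492
Since 2492 > 1540, 1540 is abundant.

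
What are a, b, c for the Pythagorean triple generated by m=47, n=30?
(1309, 2820, 3109)

Euclid's formula: a = m² - n², b = 2mn, c = m² + n²
m = 47, n = 30
a = 47² - 30² = 2209 - 900 = 1309
b = 2 × 47 × 30 = 2820
c = 47² + 30² = 2209 + 900 = 3109
Verification: 1309² + 2820² = 1713481 + 7952400 = 9665881 = 3109² ✓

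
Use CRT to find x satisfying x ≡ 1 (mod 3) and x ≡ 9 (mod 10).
19

Using Chinese Remainder Theorem:
M = 3 × 10 = 30
M1 = 10, M2 = 3
y1 = 10^(-1) mod 3 = 1
y2 = 3^(-1) mod 10 = 7
x = (1×10×1 + 9×3×7) mod 30 = 19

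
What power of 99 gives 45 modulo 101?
62

Baby-step giant-step with step n = ⌈√101⌉ = 11.
Baby steps 99^j mod 101 (j:value) for j=0..10: 0:1, 1:99, 2:4, 3:93, 4:16, 5:69, 6:64, 7:74, 8:54, 9:94, 10:14.
Giant-step multiplier: 99^(-11) ≡ 99^(100-11) = 99^89 ≡ 18 (mod 101).
Giant steps γ_i = 45·18^i mod 101: γ_0=45, γ_1=2, γ_2=36, γ_3=42, γ_4=49, γ_5=74 (in table at j=7).
x = i·n + j = 5·11 + 7 = 62.
Check: 99^62 ≡ 45 (mod 101).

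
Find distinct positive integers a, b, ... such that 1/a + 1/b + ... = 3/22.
1/8 + 1/88

Greedy algorithm:
3/22: ceiling(22/3) = 8, use 1/8
1/88: ceiling(88/1) = 88, use 1/88
Result: 3/22 = 1/8 + 1/88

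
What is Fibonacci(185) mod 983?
467

Matrix identity: Q^n = [[F_(n+1), F_n], [F_n, F_(n-1)]] with Q = [[1,1],[1,0]].
n = 185 = 10111001₂. Square-and-multiply, entries mod 983:
Q^1 = [[1,1],[1,0]]
Q^2 = (Q^1)² = [[2,1],[1,1]]
Q^5 = (Q^2)²·Q = [[8,5],[5,3]]
Q^11 = (Q^5)²·Q = [[144,89],[89,55]]
Q^23 = (Q^11)²·Q = [[167,150],[150,17]]
Q^46 = (Q^23)² = [[256,76],[76,180]]
Q^92 = (Q^46)² = [[536,697],[697,822]]
Q^185 = (Q^92)²·Q = [[364,467],[467,880]]
F_185 mod 983 = Q^185[0][1] = 467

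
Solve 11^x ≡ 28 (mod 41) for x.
17

Baby-step giant-step with step n = ⌈√41⌉ = 7.
Baby steps 11^j mod 41 (j:value) for j=0..6: 0:1, 1:11, 2:39, 3:19, 4:4, 5:3, 6:33.
Giant-step multiplier: 11^(-7) ≡ 11^(40-7) = 11^33 ≡ 34 (mod 41).
Giant steps γ_i = 28·34^i mod 41: γ_0=28, γ_1=9, γ_2=19 (in table at j=3).
x = i·n + j = 2·7 + 3 = 17.
Check: 11^17 ≡ 28 (mod 41).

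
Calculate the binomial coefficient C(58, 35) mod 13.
0

Using Lucas' theorem:
Write n=58 and k=35 in base 13:
n in base 13: [4, 6]
k in base 13: [2, 9]
C(58,35) mod 13 = ∏ C(n_i, k_i) mod 13
Digit binomials (mod 13): C(4,2) = 6; C(6,9) = 0 (k_i > n_i)
Product: 6 × 0 = 0 ≡ 0 (mod 13)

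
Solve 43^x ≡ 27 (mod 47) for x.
40

Baby-step giant-step with step n = ⌈√47⌉ = 7.
Baby steps 43^j mod 47 (j:value) for j=0..6: 0:1, 1:43, 2:16, 3:30, 4:21, 5:10, 6:7.
Giant-step multiplier: 43^(-7) ≡ 43^(46-7) = 43^39 ≡ 5 (mod 47).
Giant steps γ_i = 27·5^i mod 47: γ_0=27, γ_1=41, γ_2=17, γ_3=38, γ_4=2, γ_5=10 (in table at j=5).
x = i·n + j = 5·7 + 5 = 40.
Check: 43^40 ≡ 27 (mod 47).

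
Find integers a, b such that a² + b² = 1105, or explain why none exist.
4² + 33² (a=4, b=33)

Factorization: 1105 = 5 × 13 × 17
By Fermat: n is sum of two squares iff every prime p ≡ 3 (mod 4) appears to even power.
All primes ≡ 3 (mod 4) appear to even power.
Search a = 0, 1, 2, … for 1105 - a² a perfect square: first hit at a = 4: 1105 - 16 = 1089 = 33².
1105 = 4² + 33² = 16 + 1089 ✓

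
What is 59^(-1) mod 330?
179

gcd(59, 330) = 1, so the inverse exists.
Extended Euclidean algorithm on (330, 59):
330 = 5 × 59 + 35  ⟹  35 = (1)·330 + (-5)·59
59 = 1 × 35 + 24  ⟹  24 = (-1)·330 + (6)·59
35 = 1 × 24 + 11  ⟹  11 = (2)·330 + (-11)·59
24 = 2 × 11 + 2  ⟹  2 = (-5)·330 + (28)·59
11 = 5 × 2 + 1  ⟹  1 = (27)·330 + (-151)·59
So (-151)·59 ≡ 1 (mod 330), i.e. 59^(-1) ≡ -151 ≡ 179 (mod 330).
Check: 59 × 179 = 10561 ≡ 1 (mod 330)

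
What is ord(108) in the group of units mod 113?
112

113 is prime, so ord(108) divides φ(113) = 112.
Divisors of 112: 1, 2, 4, 7, 8, 14, 16, 28, 56, 112.
Repeated squaring: 108^1 ≡ 108, 108^2 ≡ 25, 108^4 ≡ 60, 108^8 ≡ 97, 108^16 ≡ 30, 108^32 ≡ 109, 108^64 ≡ 16 (mod 113).
Test 108^d mod 113 for each divisor d in increasing order:
108^1 ≡ 108
108^2 ≡ 25
108^4 ≡ 60
108^7 = 108^4·108^2·108^1 ≡ 71
108^8 ≡ 97
108^14 = 108^8·108^4·108^2 ≡ 69
108^16 ≡ 30
108^28 = 108^16·108^8·108^4 ≡ 15
108^56 = 108^32·108^16·108^8 ≡ 112
108^112 = 108^64·108^32·108^16 ≡ 1  ← first divisor giving 1
The order is 112.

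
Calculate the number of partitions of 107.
431149389

p(n) counts ways to write n as a sum of positive integers (order ignored).
Euler's pentagonal recurrence: p(k) = p(k-1) + p(k-2) - p(k-5) - p(k-7) + p(k-12) + p(k-15) - ... (offsets j(3j∓1)/2, signs ++--, p(0)=1, p(<0)=0).
DP table for k = 0..106: p(0)=1, p(1)=1, p(2)=2, p(3)=3, p(4)=5, p(5)=7, p(6)=11, p(7)=15, p(8)=22, p(9)=30, p(10)=42, p(11)=56, p(12)=77, p(13)=101, p(14)=135, p(15)=176, p(16)=231, p(17)=297, p(18)=385, p(19)=490, p(20)=627, p(21)=792, p(22)=1002, p(23)=1255, p(24)=1575, p(25)=1958, p(26)=2436, p(27)=3010, p(28)=3718, p(29)=4565, p(30)=5604, p(31)=6842, p(32)=8349, p(33)=10143, p(34)=12310, p(35)=14883, p(36)=17977, p(37)=21637, p(38)=26015, p(39)=31185, p(40)=37338, p(41)=44583, p(42)=53174, p(43)=63261, p(44)=75175, p(45)=89134, p(46)=105558, p(47)=124754, p(48)=147273, p(49)=173525, p(50)=204226, p(51)=239943, p(52)=281589, p(53)=329931, p(54)=386155, p(55)=451276, p(56)=526823, p(57)=614154, p(58)=715220, p(59)=831820, p(60)=966467, p(61)=1121505, p(62)=1300156, p(63)=1505499, p(64)=1741630, p(65)=2012558, p(66)=2323520, p(67)=2679689, p(68)=3087735, p(69)=3554345, p(70)=4087968, p(71)=4697205, p(72)=5392783, p(73)=6185689, p(74)=7089500, p(75)=8118264, p(76)=9289091, p(77)=10619863, p(78)=12132164, p(79)=13848650, p(80)=15796476, p(81)=18004327, p(82)=20506255, p(83)=23338469, p(84)=26543660, p(85)=30167357, p(86)=34262962, p(87)=38887673, p(88)=44108109, p(89)=49995925, p(90)=56634173, p(91)=64112359, p(92)=72533807, p(93)=82010177, p(94)=92669720, p(95)=104651419, p(96)=118114304, p(97)=133230930, p(98)=150198136, p(99)=169229875, p(100)=190569292, p(101)=214481126, p(102)=241265379, p(103)=271248950, p(104)=304801365, p(105)=342325709, p(106)=384276336.
Final step: p(107) = p(106) + p(105) - p(102) - p(100) + p(95) + p(92) - p(85) - p(81) + p(72) + p(67) - p(56) - p(50) + p(37) + p(30) - p(15) - p(7)
= 384276336 + 342325709 - 241265379 - 190569292 + 104651419 + 72533807 - 30167357 - 18004327 + 5392783 + 2679689 - 526823 - 204226 + 21637 + 5604 - 176 - 15
= 431149389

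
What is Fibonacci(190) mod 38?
17

Matrix identity: Q^n = [[F_(n+1), F_n], [F_n, F_(n-1)]] with Q = [[1,1],[1,0]].
n = 190 = 10111110₂. Square-and-multiply, entries mod 38:
Q^1 = [[1,1],[1,0]]
Q^2 = (Q^1)² = [[2,1],[1,1]]
Q^5 = (Q^2)²·Q = [[8,5],[5,3]]
Q^11 = (Q^5)²·Q = [[30,13],[13,17]]
Q^23 = (Q^11)²·Q = [[8,5],[5,3]]
Q^47 = (Q^23)²·Q = [[30,13],[13,17]]
Q^95 = (Q^47)²·Q = [[8,5],[5,3]]
Q^190 = (Q^95)² = [[13,17],[17,34]]
F_190 mod 38 = Q^190[0][1] = 17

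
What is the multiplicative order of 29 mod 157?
52

157 is prime, so ord(29) divides φ(157) = 156.
Divisors of 156: 1, 2, 3, 4, 6, 12, 13, 26, 39, 52, 78, 156.
Repeated squaring: 29^1 ≡ 29, 29^2 ≡ 56, 29^4 ≡ 153, 29^8 ≡ 16, 29^16 ≡ 99, 29^32 ≡ 67, 29^64 ≡ 93, 29^128 ≡ 14 (mod 157).
Test 29^d mod 157 for each divisor d in increasing order:
29^1 ≡ 29
29^2 ≡ 56
29^3 = 29^2·29^1 ≡ 54
29^4 ≡ 153
29^6 = 29^4·29^2 ≡ 90
29^12 = 29^8·29^4 ≡ 93
29^13 = 29^8·29^4·29^1 ≡ 28
29^26 = 29^16·29^8·29^2 ≡ 156
29^39 = 29^32·29^4·29^2·29^1 ≡ 129
29^52 = 29^32·29^16·29^4 ≡ 1  ← first divisor giving 1
The order is 52.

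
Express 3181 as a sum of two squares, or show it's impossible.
34² + 45² (a=34, b=45)

Factorization: 3181 = 3181
By Fermat: n is sum of two squares iff every prime p ≡ 3 (mod 4) appears to even power.
All primes ≡ 3 (mod 4) appear to even power.
Search a = 0, 1, 2, … for 3181 - a² a perfect square: first hit at a = 34: 3181 - 1156 = 2025 = 45².
3181 = 34² + 45² = 1156 + 2025 ✓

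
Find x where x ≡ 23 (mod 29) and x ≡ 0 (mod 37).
777

Using Chinese Remainder Theorem:
M = 29 × 37 = 1073
M1 = 37, M2 = 29
y1 = 37^(-1) mod 29 = 11
y2 = 29^(-1) mod 37 = 23
x = (23×37×11 + 0×29×23) mod 1073 = 777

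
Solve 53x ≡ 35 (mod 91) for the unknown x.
x ≡ 35 (mod 91)

gcd(53, 91) = 1, which divides 35, so solutions exist.
Find 53^(-1) mod 91 by the extended Euclidean algorithm:
91 = 1 × 53 + 38  ⟹  38 = (1)·91 + (-1)·53
53 = 1 × 38 + 15  ⟹  15 = (-1)·91 + (2)·53
38 = 2 × 15 + 8  ⟹  8 = (3)·91 + (-5)·53
15 = 1 × 8 + 7  ⟹  7 = (-4)·91 + (7)·53
8 = 1 × 7 + 1  ⟹  1 = (7)·91 + (-12)·53
So (-12)·53 ≡ 1 (mod 91), i.e. 53^(-1) ≡ -12 ≡ 79 (mod 91).
x ≡ 79 × 35 = 2765 ≡ 35 (mod 91).
Check: 53 × 35 = 1855 ≡ 35 (mod 91).
Unique solution: x ≡ 35 (mod 91)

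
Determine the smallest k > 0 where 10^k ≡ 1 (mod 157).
78

157 is prime, so ord(10) divides φ(157) = 156.
Divisors of 156: 1, 2, 3, 4, 6, 12, 13, 26, 39, 52, 78, 156.
Repeated squaring: 10^1 ≡ 10, 10^2 ≡ 100, 10^4 ≡ 109, 10^8 ≡ 106, 10^16 ≡ 89, 10^32 ≡ 71, 10^64 ≡ 17, 10^128 ≡ 132 (mod 157).
Test 10^d mod 157 for each divisor d in increasing order:
10^1 ≡ 10
10^2 ≡ 100
10^3 = 10^2·10^1 ≡ 58
10^4 ≡ 109
10^6 = 10^4·10^2 ≡ 67
10^12 = 10^8·10^4 ≡ 93
10^13 = 10^8·10^4·10^1 ≡ 145
10^26 = 10^16·10^8·10^2 ≡ 144
10^39 = 10^32·10^4·10^2·10^1 ≡ 156
10^52 = 10^32·10^16·10^4 ≡ 12
10^78 = 10^64·10^8·10^4·10^2 ≡ 1  ← first divisor giving 1
The order is 78.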